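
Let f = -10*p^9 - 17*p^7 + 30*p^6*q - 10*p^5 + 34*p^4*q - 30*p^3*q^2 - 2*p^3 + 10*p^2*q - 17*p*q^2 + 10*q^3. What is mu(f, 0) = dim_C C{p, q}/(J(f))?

4

The Hessian of f at 0 is [[0, 0], [0, 0]] with rank 0, so corank 2. A Groebner basis of the Jacobian ideal J(f) in C{p,q} is {q^3, p^2 - 11*q^2/2, p*q - 5*q^2/2}; counting standard monomials gives mu = 4. Corank 2; j^3 = -(p - 2*q)*(2*p^2 - 6*p*q + 5*q^2) splits into three distinct lines over C (the quadratic factor has nonzero discriminant), so D_4.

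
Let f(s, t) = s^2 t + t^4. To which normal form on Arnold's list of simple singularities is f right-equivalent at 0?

The Hessian of f at 0 is [[0, 0], [0, 0]] with rank 0, so corank 2. A Groebner basis of the Jacobian ideal J(f) in C{s,t} is {s^3, s^2/4 + t^3, s*t}; counting standard monomials gives mu = 5. Corank 2; j^3 = s^2*t has shape L^2 M (L != M), so D-series; mu = 5 gives D_5.

D5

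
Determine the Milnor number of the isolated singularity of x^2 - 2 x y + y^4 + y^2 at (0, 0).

The Hessian of f at 0 is [[2, -2], [-2, 2]] with rank 1, so corank 1. A Groebner basis of the Jacobian ideal J(f) in C{x,y} is {y^3, x - y}; counting standard monomials gives mu = 3. Corank 1: A-series; mu = 3 gives A_3.

3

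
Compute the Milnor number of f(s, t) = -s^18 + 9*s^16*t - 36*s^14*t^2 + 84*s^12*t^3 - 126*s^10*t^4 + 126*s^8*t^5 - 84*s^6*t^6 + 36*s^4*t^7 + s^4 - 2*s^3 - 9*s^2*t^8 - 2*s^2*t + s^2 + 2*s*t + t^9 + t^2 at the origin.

The Hessian of f at 0 has rank 1. Corank 1: A-series; mu = 8 gives A_8.

8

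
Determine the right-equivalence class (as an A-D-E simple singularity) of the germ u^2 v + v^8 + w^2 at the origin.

The Hessian of f at 0 is [[0, 0, 0], [0, 0, 0], [0, 0, 2]] with rank 1, so corank 2. A Groebner basis of the Jacobian ideal J(f) in C{u,v,w} is {u^2/8 + v^7, u^3, u*v, w}; counting standard monomials gives mu = 9. Corank 2; j^3 = u^2*v has shape L^2 M (L != M), so D-series; mu = 9 gives D_9.

D_{9}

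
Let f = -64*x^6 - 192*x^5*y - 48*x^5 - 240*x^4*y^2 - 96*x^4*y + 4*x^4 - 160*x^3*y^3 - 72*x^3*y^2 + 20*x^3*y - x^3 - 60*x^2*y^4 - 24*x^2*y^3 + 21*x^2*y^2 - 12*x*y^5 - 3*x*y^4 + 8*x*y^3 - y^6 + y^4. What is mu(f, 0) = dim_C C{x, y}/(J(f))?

The Hessian of f at 0 is [[0, 0], [0, 0]] with rank 0, so corank 2. A Groebner basis of the Jacobian ideal J(f) in C{x,y} is {x^3, x^2*y, x^2/2 + x*y^2, -3*x^2 + y^3}; counting standard monomials gives mu = 6. Corank 2; j^3 = -x^3 is a perfect cube, so E-series; the 4-jet and mu = 6 give E_6.

6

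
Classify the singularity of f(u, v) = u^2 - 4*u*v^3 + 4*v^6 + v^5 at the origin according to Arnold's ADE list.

The Hessian of f at 0 has rank 1. Corank 1: A-series; mu = 4 gives A_4.

A4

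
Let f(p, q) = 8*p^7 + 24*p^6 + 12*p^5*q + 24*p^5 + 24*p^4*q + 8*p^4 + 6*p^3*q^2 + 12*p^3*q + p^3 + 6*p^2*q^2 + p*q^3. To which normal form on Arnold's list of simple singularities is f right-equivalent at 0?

The Hessian of f at 0 has rank 0. Corank 2; j^3 = p^3 is a perfect cube, so E-series; the 4-jet and mu = 7 give E_7.

E_{7}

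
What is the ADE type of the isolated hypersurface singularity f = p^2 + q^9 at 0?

A_8

The Hessian of f at 0 is [[2, 0], [0, 0]] with rank 1, so corank 1. A Groebner basis of the Jacobian ideal J(f) in C{p,q} is {q^8, p}; counting standard monomials gives mu = 8. Corank 1: A-series; mu = 8 gives A_8.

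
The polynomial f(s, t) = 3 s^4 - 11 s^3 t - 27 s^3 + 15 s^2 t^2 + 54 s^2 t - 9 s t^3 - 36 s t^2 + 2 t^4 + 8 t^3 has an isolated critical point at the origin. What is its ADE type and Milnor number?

The Hessian of f at 0 has rank 0. Corank 2; j^3 = -(3*s - 2*t)^3 is a perfect cube, so E-series; the 4-jet and mu = 7 give E_7.

Type E_7, Milnor number mu = 7.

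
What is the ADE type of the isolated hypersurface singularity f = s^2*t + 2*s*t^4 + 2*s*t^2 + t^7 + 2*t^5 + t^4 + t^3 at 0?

D_5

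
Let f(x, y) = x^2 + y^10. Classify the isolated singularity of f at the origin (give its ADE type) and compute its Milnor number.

The Hessian of f at 0 has rank 1. Corank 1: A-series; mu = 9 gives A_9.

Type A_{9}, Milnor number mu = 9.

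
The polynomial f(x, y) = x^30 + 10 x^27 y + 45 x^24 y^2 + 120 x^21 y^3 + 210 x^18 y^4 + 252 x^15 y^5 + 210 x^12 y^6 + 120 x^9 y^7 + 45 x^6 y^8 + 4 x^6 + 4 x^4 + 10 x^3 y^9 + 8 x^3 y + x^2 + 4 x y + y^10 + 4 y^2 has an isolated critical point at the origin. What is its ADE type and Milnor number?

Type A_9, Milnor number mu = 9.

The Hessian of f at 0 has rank 1. Corank 1: A-series; mu = 9 gives A_9.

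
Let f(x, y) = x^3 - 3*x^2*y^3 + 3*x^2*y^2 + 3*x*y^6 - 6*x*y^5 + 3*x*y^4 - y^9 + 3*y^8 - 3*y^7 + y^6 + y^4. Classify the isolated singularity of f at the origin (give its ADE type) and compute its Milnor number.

Type E_{6}, Milnor number mu = 6.

The Hessian of f at 0 is [[0, 0], [0, 0]] with rank 0, so corank 2. A Groebner basis of the Jacobian ideal J(f) in C{x,y} is {x^3, x^2*y, x^2/2 + x*y^2, y^3}; counting standard monomials gives mu = 6. Corank 2; j^3 = x^3 is a perfect cube, so E-series; the 4-jet and mu = 6 give E_6.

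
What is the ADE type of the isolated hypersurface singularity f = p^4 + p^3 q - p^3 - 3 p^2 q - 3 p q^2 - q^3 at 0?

E7

The Hessian of f at 0 is [[0, 0], [0, 0]] with rank 0, so corank 2. A Groebner basis of the Jacobian ideal J(f) in C{p,q} is {3*p^2 + 6*p*q + q^4 + q^3 + 3*q^2, p^3 - 3*p^2 - 6*p*q - 3*q^2, p^2*q + 3*p^2 + 6*p*q + 3*q^2, -2*p^2 + p*q^2 - 4*p*q + q^3/3 - 2*q^2}; counting standard monomials gives mu = 7. Corank 2; j^3 = -(p + q)^3 is a perfect cube, so E-series; the 4-jet and mu = 7 give E_7.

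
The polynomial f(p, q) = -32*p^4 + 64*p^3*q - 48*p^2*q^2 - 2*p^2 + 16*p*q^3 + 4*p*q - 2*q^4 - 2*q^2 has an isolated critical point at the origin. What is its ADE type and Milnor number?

The Hessian of f at 0 is [[-4, 4], [4, -4]] with rank 1, so corank 1. A Groebner basis of the Jacobian ideal J(f) in C{p,q} is {q^3, p - q}; counting standard monomials gives mu = 3. Corank 1: A-series; mu = 3 gives A_3.

Type A_3, Milnor number mu = 3.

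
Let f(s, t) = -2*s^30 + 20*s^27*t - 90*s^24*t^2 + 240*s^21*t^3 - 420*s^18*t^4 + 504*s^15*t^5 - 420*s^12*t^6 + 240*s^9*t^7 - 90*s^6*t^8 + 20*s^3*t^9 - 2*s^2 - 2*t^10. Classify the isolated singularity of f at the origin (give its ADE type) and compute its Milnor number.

The Hessian of f at 0 has rank 1. Corank 1: A-series; mu = 9 gives A_9.

Type A_{9}, Milnor number mu = 9.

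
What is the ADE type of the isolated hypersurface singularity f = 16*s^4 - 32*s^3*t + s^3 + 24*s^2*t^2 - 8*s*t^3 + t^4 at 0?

The Hessian of f at 0 is [[0, 0], [0, 0]] with rank 0, so corank 2. A Groebner basis of the Jacobian ideal J(f) in C{s,t} is {t^4, s*t^2 - t^3/6, s^2}; counting standard monomials gives mu = 6. Corank 2; j^3 = s^3 is a perfect cube, so E-series; the 4-jet and mu = 6 give E_6.

E_6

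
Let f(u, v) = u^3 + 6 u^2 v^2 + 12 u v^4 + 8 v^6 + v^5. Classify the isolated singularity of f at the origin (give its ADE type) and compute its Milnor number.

Type E_8, Milnor number mu = 8.

The Hessian of f at 0 has rank 0. Corank 2; j^3 = u^3 is a perfect cube, so E-series; the 5-jet and mu = 8 give E_8.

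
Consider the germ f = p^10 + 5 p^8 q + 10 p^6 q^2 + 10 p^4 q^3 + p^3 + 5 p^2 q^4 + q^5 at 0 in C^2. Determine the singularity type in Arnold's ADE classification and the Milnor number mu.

The Hessian of f at 0 is [[0, 0], [0, 0]] with rank 0, so corank 2. A Groebner basis of the Jacobian ideal J(f) in C{p,q} is {q^4, p^2}; counting standard monomials gives mu = 8. Corank 2; j^3 = p^3 is a perfect cube, so E-series; the 5-jet and mu = 8 give E_8.

Type E_{8}, Milnor number mu = 8.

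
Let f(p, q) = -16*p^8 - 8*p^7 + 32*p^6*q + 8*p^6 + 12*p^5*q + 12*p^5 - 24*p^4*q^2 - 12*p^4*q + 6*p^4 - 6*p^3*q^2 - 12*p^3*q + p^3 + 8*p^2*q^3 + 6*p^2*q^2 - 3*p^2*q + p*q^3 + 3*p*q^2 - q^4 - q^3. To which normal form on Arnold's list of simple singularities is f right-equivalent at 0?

E_{7}

The Hessian of f at 0 has rank 0. Corank 2; j^3 = (p - q)^3 is a perfect cube, so E-series; the 4-jet and mu = 7 give E_7.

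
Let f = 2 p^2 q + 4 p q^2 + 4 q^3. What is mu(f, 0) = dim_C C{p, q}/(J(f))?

The Hessian of f at 0 has rank 0. Corank 2; j^3 = 2*q*(p^2 + 2*p*q + 2*q^2) splits into three distinct lines over C (the quadratic factor has nonzero discriminant), so D_4.

4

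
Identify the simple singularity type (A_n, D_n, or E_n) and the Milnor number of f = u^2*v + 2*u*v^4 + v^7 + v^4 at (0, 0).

Type D_{5}, Milnor number mu = 5.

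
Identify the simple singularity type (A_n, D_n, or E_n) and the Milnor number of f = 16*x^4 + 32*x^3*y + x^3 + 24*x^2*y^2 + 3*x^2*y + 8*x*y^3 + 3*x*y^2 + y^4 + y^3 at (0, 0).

Type E6, Milnor number mu = 6.

The Hessian of f at 0 has rank 0. Corank 2; j^3 = (x + y)^3 is a perfect cube, so E-series; the 4-jet and mu = 6 give E_6.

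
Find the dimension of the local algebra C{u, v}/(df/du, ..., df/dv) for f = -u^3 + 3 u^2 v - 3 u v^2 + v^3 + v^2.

The Hessian of f at 0 is [[0, 0], [0, 2]] with rank 1, so corank 1. A Groebner basis of the Jacobian ideal J(f) in C{u,v} is {u^2, v}; counting standard monomials gives mu = 2. Corank 1: A-series; mu = 2 gives A_2.

2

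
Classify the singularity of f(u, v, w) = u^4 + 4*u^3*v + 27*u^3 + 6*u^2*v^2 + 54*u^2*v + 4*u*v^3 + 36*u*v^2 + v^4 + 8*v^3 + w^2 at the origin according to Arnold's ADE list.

E6

The Hessian of f at 0 is [[0, 0, 0], [0, 0, 0], [0, 0, 2]] with rank 1, so corank 2. A Groebner basis of the Jacobian ideal J(f) in C{u,v,w} is {v^4, u*v^2 + 7*v^3/9, u^2 + 4*u*v/3 + 4*v^2/9, w}; counting standard monomials gives mu = 6. Corank 2; j^3 = (3*u + 2*v)^3 is a perfect cube, so E-series; the 4-jet and mu = 6 give E_6.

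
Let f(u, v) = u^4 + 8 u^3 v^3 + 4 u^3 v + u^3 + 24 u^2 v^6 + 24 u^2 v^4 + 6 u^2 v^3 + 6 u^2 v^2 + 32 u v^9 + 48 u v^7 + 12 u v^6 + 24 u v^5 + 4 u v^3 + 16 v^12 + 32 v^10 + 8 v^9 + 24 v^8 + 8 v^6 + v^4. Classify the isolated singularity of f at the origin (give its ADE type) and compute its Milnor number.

Type E_6, Milnor number mu = 6.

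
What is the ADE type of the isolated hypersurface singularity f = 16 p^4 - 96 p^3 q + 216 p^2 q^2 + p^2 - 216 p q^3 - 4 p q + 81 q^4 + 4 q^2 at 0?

The Hessian of f at 0 has rank 1. Corank 1: A-series; mu = 3 gives A_3.

A_{3}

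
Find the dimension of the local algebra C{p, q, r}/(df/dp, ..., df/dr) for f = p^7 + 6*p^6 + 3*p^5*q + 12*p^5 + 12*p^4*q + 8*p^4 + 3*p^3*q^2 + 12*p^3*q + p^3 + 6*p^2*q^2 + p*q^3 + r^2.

7

The Hessian of f at 0 is [[0, 0, 0], [0, 0, 0], [0, 0, 2]] with rank 1, so corank 2. A Groebner basis of the Jacobian ideal J(f) in C{p,q,r} is {3*p^2/4 + q^4 + q^3/4, p^3, p^2*q - p^2/4 - q^3/12, p^2 + p*q^2 + q^3/3, r}; counting standard monomials gives mu = 7. Corank 2; j^3 = p^3 is a perfect cube, so E-series; the 4-jet and mu = 7 give E_7.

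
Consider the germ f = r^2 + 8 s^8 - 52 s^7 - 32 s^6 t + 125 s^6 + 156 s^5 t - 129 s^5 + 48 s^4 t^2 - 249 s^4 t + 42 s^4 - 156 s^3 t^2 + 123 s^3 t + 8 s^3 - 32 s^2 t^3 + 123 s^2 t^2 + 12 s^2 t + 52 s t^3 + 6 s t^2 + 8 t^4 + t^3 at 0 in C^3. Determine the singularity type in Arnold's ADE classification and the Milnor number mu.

The Hessian of f at 0 is [[0, 0, 0], [0, 0, 0], [0, 0, 2]] with rank 1, so corank 2. A Groebner basis of the Jacobian ideal J(f) in C{s,t,r} is {-768*s^2/41 - 768*s*t/41 + t^4 - 8*t^3/41 - 192*t^2/41, s^3 - 156*s^2/41 - 156*s*t/41 + 7*t^3/82 - 39*t^2/41, s^2*t + 200*s^2/41 + 200*s*t/41 - 49*t^3/246 + 50*t^2/41, -192*s^2/41 + s*t^2 - 192*s*t/41 + 37*t^3/82 - 48*t^2/41, r}; counting standard monomials gives mu = 7. Corank 2; j^3 = (2*s + t)^3 is a perfect cube, so E-series; the 4-jet and mu = 7 give E_7.

Type E_7, Milnor number mu = 7.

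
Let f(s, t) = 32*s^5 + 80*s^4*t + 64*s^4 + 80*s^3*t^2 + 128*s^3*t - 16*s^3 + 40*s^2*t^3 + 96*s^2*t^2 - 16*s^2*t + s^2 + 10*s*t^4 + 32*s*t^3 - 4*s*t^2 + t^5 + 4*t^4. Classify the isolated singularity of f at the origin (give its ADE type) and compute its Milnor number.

The Hessian of f at 0 is [[2, 0], [0, 0]] with rank 1, so corank 1. A Groebner basis of the Jacobian ideal J(f) in C{s,t} is {-s/16 + t^3 + t^2/8, s^2, s*t - s/8 + t^2/4}; counting standard monomials gives mu = 4. Corank 1: A-series; mu = 4 gives A_4.

Type A_{4}, Milnor number mu = 4.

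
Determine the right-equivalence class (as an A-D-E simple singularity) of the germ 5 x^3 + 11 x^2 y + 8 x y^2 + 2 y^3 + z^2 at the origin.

D4

The Hessian of f at 0 has rank 1. Corank 2; j^3 = (x + y)*(5*x^2 + 6*x*y + 2*y^2) splits into three distinct lines over C (the quadratic factor has nonzero discriminant), so D_4.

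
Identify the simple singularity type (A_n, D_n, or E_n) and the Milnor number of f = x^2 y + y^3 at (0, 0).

Type D_4, Milnor number mu = 4.

The Hessian of f at 0 has rank 0. Corank 2; j^3 = y*(x^2 + y^2) splits into three distinct lines over C (the quadratic factor has nonzero discriminant), so D_4.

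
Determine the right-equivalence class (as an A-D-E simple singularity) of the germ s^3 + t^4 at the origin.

The Hessian of f at 0 has rank 0. Corank 2; j^3 = s^3 is a perfect cube, so E-series; the 4-jet and mu = 6 give E_6.

E6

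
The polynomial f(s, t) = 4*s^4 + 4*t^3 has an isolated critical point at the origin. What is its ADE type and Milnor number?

The Hessian of f at 0 is [[0, 0], [0, 0]] with rank 0, so corank 2. A Groebner basis of the Jacobian ideal J(f) in C{s,t} is {s^3, t^2}; counting standard monomials gives mu = 6. Corank 2; j^3 = 4*t^3 is a perfect cube, so E-series; the 4-jet and mu = 6 give E_6.

Type E6, Milnor number mu = 6.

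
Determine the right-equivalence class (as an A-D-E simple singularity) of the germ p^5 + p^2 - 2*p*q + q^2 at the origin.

A_4

The Hessian of f at 0 has rank 1. Corank 1: A-series; mu = 4 gives A_4.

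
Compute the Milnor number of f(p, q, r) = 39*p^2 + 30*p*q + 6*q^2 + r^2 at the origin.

1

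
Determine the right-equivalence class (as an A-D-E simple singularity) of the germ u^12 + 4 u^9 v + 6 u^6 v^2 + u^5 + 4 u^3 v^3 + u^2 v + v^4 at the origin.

D5

The Hessian of f at 0 has rank 0. Corank 2; j^3 = u^2*v has shape L^2 M (L != M), so D-series; mu = 5 gives D_5.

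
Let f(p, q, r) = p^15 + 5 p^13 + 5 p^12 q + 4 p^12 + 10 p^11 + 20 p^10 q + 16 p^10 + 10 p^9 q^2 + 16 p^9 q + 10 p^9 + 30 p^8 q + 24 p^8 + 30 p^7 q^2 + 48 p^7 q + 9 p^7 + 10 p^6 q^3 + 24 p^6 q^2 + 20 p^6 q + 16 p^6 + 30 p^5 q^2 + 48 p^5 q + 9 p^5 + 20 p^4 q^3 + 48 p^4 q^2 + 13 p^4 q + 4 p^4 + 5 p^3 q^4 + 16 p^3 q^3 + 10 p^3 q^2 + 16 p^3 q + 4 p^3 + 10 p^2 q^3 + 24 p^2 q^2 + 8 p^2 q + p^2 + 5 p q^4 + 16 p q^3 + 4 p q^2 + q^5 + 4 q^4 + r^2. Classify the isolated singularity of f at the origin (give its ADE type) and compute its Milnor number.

Type A_{4}, Milnor number mu = 4.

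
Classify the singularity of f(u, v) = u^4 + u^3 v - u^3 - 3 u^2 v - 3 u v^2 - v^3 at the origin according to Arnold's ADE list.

E7

The Hessian of f at 0 has rank 0. Corank 2; j^3 = -(u + v)^3 is a perfect cube, so E-series; the 4-jet and mu = 7 give E_7.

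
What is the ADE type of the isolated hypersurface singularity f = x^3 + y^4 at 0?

E6

The Hessian of f at 0 is [[0, 0], [0, 0]] with rank 0, so corank 2. A Groebner basis of the Jacobian ideal J(f) in C{x,y} is {y^3, x^2}; counting standard monomials gives mu = 6. Corank 2; j^3 = x^3 is a perfect cube, so E-series; the 4-jet and mu = 6 give E_6.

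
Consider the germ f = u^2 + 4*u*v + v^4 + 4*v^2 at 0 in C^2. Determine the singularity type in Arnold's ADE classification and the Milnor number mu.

Type A_{3}, Milnor number mu = 3.

The Hessian of f at 0 has rank 1. Corank 1: A-series; mu = 3 gives A_3.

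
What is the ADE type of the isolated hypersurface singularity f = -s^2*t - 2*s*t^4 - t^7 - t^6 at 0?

D_7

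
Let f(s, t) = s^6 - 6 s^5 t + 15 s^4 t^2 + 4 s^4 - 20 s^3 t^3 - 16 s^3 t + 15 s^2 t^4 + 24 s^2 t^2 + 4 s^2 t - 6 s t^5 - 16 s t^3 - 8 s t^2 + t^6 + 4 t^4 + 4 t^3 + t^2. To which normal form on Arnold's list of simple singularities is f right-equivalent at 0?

A5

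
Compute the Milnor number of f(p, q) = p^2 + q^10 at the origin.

The Hessian of f at 0 has rank 1. Corank 1: A-series; mu = 9 gives A_9.

9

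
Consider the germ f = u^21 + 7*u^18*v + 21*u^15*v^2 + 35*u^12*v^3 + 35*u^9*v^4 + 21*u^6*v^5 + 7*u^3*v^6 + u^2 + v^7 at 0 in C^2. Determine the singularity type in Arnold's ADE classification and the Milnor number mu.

The Hessian of f at 0 is [[2, 0], [0, 0]] with rank 1, so corank 1. A Groebner basis of the Jacobian ideal J(f) in C{u,v} is {v^6, u}; counting standard monomials gives mu = 6. Corank 1: A-series; mu = 6 gives A_6.

Type A6, Milnor number mu = 6.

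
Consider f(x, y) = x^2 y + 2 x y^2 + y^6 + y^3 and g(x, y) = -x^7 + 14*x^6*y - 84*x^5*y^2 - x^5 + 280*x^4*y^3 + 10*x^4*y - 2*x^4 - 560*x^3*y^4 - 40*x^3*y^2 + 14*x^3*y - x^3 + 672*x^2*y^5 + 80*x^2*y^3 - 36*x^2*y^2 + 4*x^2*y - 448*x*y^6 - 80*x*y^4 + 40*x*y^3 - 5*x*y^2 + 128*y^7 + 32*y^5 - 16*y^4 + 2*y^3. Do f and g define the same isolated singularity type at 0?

No.

The Hessian of f at 0 is [[0, 0], [0, 0]] with rank 0, so corank 2. A Groebner basis of the Jacobian ideal J(f) in C{x,y} is {x^2/6 + y^5 - y^2/6, x^3 + y^3, x*y + y^2}; counting standard monomials gives mu = 7. Corank 2; j^3 = y*(x + y)^2 has shape L^2 M (L != M), so D-series; mu = 7 gives D_7. The Hessian of g at 0 is [[0, 0], [0, 0]] with rank 0, so corank 2. A Groebner basis of the Jacobian ideal J(g) in C{x,y} is {13*x^2/10 + x*y^3 + 31*x*y^2/10 - 3*x*y - 7*y^3/2 + 17*y^2/10, 17*x^2/20 + 49*x*y^2/20 - 2*x*y + y^4 - 11*y^3/4 + 23*y^2/20, x^3 - 11*x^2/10 - 57*x*y^2/10 + 3*x*y + 11*y^3/2 - 19*y^2/10, x^2*y - 7*x^2/20 - 59*x*y^2/20 + x*y + 9*y^3/4 - 13*y^2/20}; counting standard monomials gives mu = 8. Corank 2; j^3 = -(x - 2*y)*(x - y)^2 has shape L^2 M (L != M), so D-series; mu = 8 gives D_8. f is D_7 but g is D_8, hence not right-equivalent.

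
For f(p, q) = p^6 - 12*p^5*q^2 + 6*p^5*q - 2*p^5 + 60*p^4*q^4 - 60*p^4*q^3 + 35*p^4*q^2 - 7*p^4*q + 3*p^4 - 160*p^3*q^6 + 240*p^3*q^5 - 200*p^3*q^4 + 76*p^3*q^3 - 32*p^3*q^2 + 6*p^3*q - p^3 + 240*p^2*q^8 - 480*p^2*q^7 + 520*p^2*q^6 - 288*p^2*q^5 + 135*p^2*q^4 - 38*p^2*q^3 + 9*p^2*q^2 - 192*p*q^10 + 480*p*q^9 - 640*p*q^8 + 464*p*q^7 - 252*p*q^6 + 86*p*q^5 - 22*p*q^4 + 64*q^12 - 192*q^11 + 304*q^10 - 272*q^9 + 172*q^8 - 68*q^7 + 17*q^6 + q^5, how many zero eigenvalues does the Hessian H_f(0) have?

The Hessian at 0 is [[0, 0], [0, 0]] of rank 0; hence corank 2.

2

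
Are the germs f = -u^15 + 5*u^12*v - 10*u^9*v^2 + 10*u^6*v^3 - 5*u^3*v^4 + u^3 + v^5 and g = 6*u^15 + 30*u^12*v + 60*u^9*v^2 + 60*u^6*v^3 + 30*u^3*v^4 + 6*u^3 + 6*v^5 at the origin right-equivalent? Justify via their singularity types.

Yes.

The Hessian of f at 0 is [[0, 0], [0, 0]] with rank 0, so corank 2. A Groebner basis of the Jacobian ideal J(f) in C{u,v} is {v^4, u^2}; counting standard monomials gives mu = 8. Corank 2; j^3 = u^3 is a perfect cube, so E-series; the 5-jet and mu = 8 give E_8. The Hessian of g at 0 is [[0, 0], [0, 0]] with rank 0, so corank 2. A Groebner basis of the Jacobian ideal J(g) in C{u,v} is {v^4, u^2}; counting standard monomials gives mu = 8. Corank 2; j^3 = 6*u^3 is a perfect cube, so E-series; the 5-jet and mu = 8 give E_8. Both have type E_8, hence right-equivalent.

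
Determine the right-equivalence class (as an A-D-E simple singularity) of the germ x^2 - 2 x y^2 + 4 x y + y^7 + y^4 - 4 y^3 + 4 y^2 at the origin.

A6

The Hessian of f at 0 is [[2, 4], [4, 8]] with rank 1, so corank 1. A Groebner basis of the Jacobian ideal J(f) in C{x,y} is {x^3 + 6*x^2*y + 12*x^2 + 32*x*y + 16*x + 32*y, -x + y^2 - 2*y}; counting standard monomials gives mu = 6. Corank 1: A-series; mu = 6 gives A_6.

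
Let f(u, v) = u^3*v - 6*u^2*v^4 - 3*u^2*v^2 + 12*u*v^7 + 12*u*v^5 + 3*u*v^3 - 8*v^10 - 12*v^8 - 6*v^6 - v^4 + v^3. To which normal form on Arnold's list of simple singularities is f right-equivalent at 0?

E7

The Hessian of f at 0 has rank 0. Corank 2; j^3 = v^3 is a perfect cube, so E-series; the 4-jet and mu = 7 give E_7.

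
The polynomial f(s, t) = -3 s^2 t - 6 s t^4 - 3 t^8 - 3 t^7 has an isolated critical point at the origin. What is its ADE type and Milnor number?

Type D9, Milnor number mu = 9.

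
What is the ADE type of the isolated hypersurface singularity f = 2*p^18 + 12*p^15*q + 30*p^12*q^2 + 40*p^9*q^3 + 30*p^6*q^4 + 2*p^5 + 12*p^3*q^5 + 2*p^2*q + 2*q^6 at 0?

The Hessian of f at 0 has rank 0. Corank 2; j^3 = 2*p^2*q has shape L^2 M (L != M), so D-series; mu = 7 gives D_7.

D_7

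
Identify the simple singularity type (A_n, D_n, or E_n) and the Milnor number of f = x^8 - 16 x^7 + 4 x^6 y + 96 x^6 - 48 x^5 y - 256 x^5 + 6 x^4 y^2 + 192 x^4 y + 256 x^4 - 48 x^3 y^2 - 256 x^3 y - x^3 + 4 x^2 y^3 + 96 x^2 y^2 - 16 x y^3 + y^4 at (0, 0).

The Hessian of f at 0 has rank 0. Corank 2; j^3 = -x^3 is a perfect cube, so E-series; the 4-jet and mu = 6 give E_6.

Type E_{6}, Milnor number mu = 6.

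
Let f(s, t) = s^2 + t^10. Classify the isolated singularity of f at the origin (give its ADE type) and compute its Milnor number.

The Hessian of f at 0 has rank 1. Corank 1: A-series; mu = 9 gives A_9.

Type A_{9}, Milnor number mu = 9.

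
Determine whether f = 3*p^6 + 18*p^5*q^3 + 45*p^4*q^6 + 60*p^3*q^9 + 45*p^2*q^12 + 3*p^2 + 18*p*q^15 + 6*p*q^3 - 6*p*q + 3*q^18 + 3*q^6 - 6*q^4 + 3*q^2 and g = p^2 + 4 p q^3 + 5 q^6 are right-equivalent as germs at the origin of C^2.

Yes.

The Hessian of f at 0 is [[6, -6], [-6, 6]] with rank 1, so corank 1. A Groebner basis of the Jacobian ideal J(f) in C{p,q} is {p*q^2 + p - q, p + q^3 - q, p^2 - 2*p*q + q^2}; counting standard monomials gives mu = 5. Corank 1: A-series; mu = 5 gives A_5. The Hessian of g at 0 is [[2, 0], [0, 0]] with rank 1, so corank 1. A Groebner basis of the Jacobian ideal J(g) in C{p,q} is {p*q^2, p/2 + q^3, p^2}; counting standard monomials gives mu = 5. Corank 1: A-series; mu = 5 gives A_5. Both have type A_5, hence right-equivalent.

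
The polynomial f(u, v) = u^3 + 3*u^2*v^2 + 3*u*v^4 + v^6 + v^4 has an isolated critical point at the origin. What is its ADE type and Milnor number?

Type E_{6}, Milnor number mu = 6.

The Hessian of f at 0 has rank 0. Corank 2; j^3 = u^3 is a perfect cube, so E-series; the 4-jet and mu = 6 give E_6.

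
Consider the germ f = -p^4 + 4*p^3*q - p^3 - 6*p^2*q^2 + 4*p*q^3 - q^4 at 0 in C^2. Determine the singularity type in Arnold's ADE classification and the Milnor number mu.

Type E_6, Milnor number mu = 6.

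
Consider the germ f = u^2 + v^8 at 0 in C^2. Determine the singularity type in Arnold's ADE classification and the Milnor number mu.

Type A_{7}, Milnor number mu = 7.

The Hessian of f at 0 is [[2, 0], [0, 0]] with rank 1, so corank 1. A Groebner basis of the Jacobian ideal J(f) in C{u,v} is {v^7, u}; counting standard monomials gives mu = 7. Corank 1: A-series; mu = 7 gives A_7.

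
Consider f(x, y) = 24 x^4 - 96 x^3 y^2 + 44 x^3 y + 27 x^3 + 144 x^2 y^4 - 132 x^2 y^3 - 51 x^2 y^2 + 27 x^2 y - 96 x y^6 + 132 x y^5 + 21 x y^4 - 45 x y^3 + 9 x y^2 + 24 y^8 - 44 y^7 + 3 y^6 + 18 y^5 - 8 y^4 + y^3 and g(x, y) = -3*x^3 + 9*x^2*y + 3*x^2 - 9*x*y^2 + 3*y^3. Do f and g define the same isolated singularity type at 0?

The Hessian of f at 0 is [[0, 0], [0, 0]] with rank 0, so corank 2. A Groebner basis of the Jacobian ideal J(f) in C{x,y} is {-19683*x^2/20327 - 13122*x*y/20327 + y^4 - 27*y^3/20327 - 2187*y^2/20327, x^3 - 6696*x^2/20327 - 4464*x*y/20327 + 2231*y^3/60981 - 744*y^2/20327, x^2*y + 13365*x^2/20327 + 8910*x*y/20327 - 20162*y^3/182943 + 1485*y^2/20327, -20007*x^2/20327 + x*y^2 - 13338*x*y/20327 + 60734*y^3/182943 - 2223*y^2/20327}; counting standard monomials gives mu = 7. Corank 2; j^3 = (3*x + y)^3 is a perfect cube, so E-series; the 4-jet and mu = 7 give E_7. The Hessian of g at 0 is [[6, 0], [0, 0]] with rank 1, so corank 1. A Groebner basis of the Jacobian ideal J(g) in C{x,y} is {y^2, x}; counting standard monomials gives mu = 2. Corank 1: A-series; mu = 2 gives A_2. f is E_7 but g is A_2, hence not right-equivalent.

No.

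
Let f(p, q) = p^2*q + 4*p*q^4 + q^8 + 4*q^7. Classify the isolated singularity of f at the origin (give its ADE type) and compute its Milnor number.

Type D9, Milnor number mu = 9.

The Hessian of f at 0 has rank 0. Corank 2; j^3 = p^2*q has shape L^2 M (L != M), so D-series; mu = 9 gives D_9.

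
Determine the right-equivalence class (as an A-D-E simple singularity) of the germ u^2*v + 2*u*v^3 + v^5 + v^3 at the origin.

D_{4}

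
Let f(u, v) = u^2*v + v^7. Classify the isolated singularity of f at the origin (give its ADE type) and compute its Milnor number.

The Hessian of f at 0 is [[0, 0], [0, 0]] with rank 0, so corank 2. A Groebner basis of the Jacobian ideal J(f) in C{u,v} is {u^2/7 + v^6, u^3, u*v}; counting standard monomials gives mu = 8. Corank 2; j^3 = u^2*v has shape L^2 M (L != M), so D-series; mu = 8 gives D_8.

Type D_{8}, Milnor number mu = 8.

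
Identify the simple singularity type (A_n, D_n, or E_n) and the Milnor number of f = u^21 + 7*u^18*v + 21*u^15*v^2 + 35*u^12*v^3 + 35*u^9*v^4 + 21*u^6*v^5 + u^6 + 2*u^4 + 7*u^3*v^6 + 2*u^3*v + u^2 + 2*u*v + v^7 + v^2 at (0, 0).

Type A_{6}, Milnor number mu = 6.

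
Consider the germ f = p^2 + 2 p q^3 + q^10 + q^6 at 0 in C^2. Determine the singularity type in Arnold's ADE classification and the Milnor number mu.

The Hessian of f at 0 has rank 1. Corank 1: A-series; mu = 9 gives A_9.

Type A_9, Milnor number mu = 9.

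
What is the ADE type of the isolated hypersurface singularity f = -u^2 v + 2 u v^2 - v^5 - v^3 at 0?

D_6

The Hessian of f at 0 is [[0, 0], [0, 0]] with rank 0, so corank 2. A Groebner basis of the Jacobian ideal J(f) in C{u,v} is {u^2/5 + v^4 - v^2/5, u^3 - v^3, u*v - v^2}; counting standard monomials gives mu = 6. Corank 2; j^3 = -v*(u - v)^2 has shape L^2 M (L != M), so D-series; mu = 6 gives D_6.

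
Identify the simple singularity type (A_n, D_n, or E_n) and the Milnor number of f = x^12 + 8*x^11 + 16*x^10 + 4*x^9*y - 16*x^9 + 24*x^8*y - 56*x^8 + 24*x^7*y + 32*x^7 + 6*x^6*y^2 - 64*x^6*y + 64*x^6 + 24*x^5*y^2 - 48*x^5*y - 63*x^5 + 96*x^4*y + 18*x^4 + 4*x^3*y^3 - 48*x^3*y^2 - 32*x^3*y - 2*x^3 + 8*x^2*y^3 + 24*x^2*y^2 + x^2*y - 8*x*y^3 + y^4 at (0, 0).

Type D_5, Milnor number mu = 5.

The Hessian of f at 0 has rank 0. Corank 2; j^3 = -x^2*(2*x - y) has shape L^2 M (L != M), so D-series; mu = 5 gives D_5.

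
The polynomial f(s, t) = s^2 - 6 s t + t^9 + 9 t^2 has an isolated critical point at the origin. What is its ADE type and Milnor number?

Type A_{8}, Milnor number mu = 8.

The Hessian of f at 0 has rank 1. Corank 1: A-series; mu = 8 gives A_8.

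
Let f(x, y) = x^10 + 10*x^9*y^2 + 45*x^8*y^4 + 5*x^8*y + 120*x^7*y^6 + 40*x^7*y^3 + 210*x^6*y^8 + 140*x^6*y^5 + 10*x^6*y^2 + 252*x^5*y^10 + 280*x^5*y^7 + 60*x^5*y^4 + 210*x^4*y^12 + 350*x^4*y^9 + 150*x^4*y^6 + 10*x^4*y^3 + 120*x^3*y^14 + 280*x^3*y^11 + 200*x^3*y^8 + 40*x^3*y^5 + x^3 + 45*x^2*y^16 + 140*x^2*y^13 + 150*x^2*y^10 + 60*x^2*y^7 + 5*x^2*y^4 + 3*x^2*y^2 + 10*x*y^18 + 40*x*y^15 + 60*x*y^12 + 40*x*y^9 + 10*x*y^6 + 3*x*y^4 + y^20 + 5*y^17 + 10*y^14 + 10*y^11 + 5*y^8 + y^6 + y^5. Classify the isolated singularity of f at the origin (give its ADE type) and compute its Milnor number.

Type E_8, Milnor number mu = 8.

The Hessian of f at 0 has rank 0. Corank 2; j^3 = x^3 is a perfect cube, so E-series; the 5-jet and mu = 8 give E_8.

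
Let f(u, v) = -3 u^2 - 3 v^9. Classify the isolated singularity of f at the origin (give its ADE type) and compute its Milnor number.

Type A8, Milnor number mu = 8.

The Hessian of f at 0 is [[-6, 0], [0, 0]] with rank 1, so corank 1. A Groebner basis of the Jacobian ideal J(f) in C{u,v} is {v^8, u}; counting standard monomials gives mu = 8. Corank 1: A-series; mu = 8 gives A_8.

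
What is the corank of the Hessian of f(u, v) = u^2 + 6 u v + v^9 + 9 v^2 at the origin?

1

Hessian at 0 has rank 1.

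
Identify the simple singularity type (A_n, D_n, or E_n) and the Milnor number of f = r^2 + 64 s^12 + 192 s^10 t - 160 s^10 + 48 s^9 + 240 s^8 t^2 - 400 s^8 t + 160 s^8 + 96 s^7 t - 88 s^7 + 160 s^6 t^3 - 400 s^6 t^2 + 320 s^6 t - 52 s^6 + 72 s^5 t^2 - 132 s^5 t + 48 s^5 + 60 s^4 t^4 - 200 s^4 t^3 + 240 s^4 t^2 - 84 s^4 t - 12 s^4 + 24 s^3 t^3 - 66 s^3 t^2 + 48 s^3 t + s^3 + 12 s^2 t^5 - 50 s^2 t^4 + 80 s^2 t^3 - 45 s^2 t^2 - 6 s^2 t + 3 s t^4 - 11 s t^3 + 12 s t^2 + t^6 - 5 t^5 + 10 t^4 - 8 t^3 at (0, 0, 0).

Type E_7, Milnor number mu = 7.

The Hessian of f at 0 has rank 1. Corank 2; j^3 = (s - 2*t)^3 is a perfect cube, so E-series; the 4-jet and mu = 7 give E_7.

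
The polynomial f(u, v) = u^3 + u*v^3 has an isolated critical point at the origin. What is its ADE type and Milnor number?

The Hessian of f at 0 has rank 0. Corank 2; j^3 = u^3 is a perfect cube, so E-series; the 4-jet and mu = 7 give E_7.

Type E_7, Milnor number mu = 7.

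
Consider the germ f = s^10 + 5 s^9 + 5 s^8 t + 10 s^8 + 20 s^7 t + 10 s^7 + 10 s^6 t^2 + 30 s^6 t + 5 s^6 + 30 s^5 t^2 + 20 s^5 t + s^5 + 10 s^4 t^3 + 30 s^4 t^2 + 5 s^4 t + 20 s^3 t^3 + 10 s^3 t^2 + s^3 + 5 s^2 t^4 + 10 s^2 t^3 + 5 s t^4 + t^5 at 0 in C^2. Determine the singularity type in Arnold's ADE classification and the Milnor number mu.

The Hessian of f at 0 has rank 0. Corank 2; j^3 = s^3 is a perfect cube, so E-series; the 5-jet and mu = 8 give E_8.

Type E8, Milnor number mu = 8.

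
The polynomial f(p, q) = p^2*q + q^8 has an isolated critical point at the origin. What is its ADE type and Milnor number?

Type D_{9}, Milnor number mu = 9.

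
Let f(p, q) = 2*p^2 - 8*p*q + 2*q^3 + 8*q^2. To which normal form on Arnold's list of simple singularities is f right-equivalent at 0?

The Hessian of f at 0 has rank 1. Corank 1: A-series; mu = 2 gives A_2.

A_2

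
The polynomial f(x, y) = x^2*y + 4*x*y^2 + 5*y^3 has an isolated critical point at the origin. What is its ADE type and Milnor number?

Type D_4, Milnor number mu = 4.

The Hessian of f at 0 has rank 0. Corank 2; j^3 = y*(x^2 + 4*x*y + 5*y^2) splits into three distinct lines over C (the quadratic factor has nonzero discriminant), so D_4.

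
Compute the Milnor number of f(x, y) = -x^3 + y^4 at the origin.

6

The Hessian of f at 0 is [[0, 0], [0, 0]] with rank 0, so corank 2. A Groebner basis of the Jacobian ideal J(f) in C{x,y} is {y^3, x^2}; counting standard monomials gives mu = 6. Corank 2; j^3 = -x^3 is a perfect cube, so E-series; the 4-jet and mu = 6 give E_6.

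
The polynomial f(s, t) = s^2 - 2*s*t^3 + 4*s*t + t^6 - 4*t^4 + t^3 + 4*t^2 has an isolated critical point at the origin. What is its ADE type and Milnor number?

Type A2, Milnor number mu = 2.

The Hessian of f at 0 is [[2, 4], [4, 8]] with rank 1, so corank 1. A Groebner basis of the Jacobian ideal J(f) in C{s,t} is {t^2, s + 2*t}; counting standard monomials gives mu = 2. Corank 1: A-series; mu = 2 gives A_2.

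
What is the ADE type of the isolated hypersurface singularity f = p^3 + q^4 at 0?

The Hessian of f at 0 has rank 0. Corank 2; j^3 = p^3 is a perfect cube, so E-series; the 4-jet and mu = 6 give E_6.

E_{6}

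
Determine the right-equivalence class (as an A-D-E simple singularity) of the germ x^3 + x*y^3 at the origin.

The Hessian of f at 0 is [[0, 0], [0, 0]] with rank 0, so corank 2. A Groebner basis of the Jacobian ideal J(f) in C{x,y} is {x^3, x*y^2, 3*x^2 + y^3}; counting standard monomials gives mu = 7. Corank 2; j^3 = x^3 is a perfect cube, so E-series; the 4-jet and mu = 7 give E_7.

E_7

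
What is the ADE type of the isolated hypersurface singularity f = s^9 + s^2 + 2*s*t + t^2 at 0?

A8

The Hessian of f at 0 is [[2, 2], [2, 2]] with rank 1, so corank 1. A Groebner basis of the Jacobian ideal J(f) in C{s,t} is {t^8, s + t}; counting standard monomials gives mu = 8. Corank 1: A-series; mu = 8 gives A_8.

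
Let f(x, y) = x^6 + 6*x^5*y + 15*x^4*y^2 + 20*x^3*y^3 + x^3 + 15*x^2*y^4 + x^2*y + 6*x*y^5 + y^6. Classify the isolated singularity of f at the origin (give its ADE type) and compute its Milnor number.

Type D_7, Milnor number mu = 7.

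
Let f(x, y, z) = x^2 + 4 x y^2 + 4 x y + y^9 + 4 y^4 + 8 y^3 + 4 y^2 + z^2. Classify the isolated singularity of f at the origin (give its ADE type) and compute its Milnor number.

Type A_8, Milnor number mu = 8.

The Hessian of f at 0 is [[2, 4, 0], [4, 8, 0], [0, 0, 2]] with rank 2, so corank 1. A Groebner basis of the Jacobian ideal J(f) in C{x,y,z} is {x^4 + 8*x^3*y - 12*x^3 - 40*x^2*y + 20*x^2 + 48*x*y - 8*x - 16*y, x/2 + y^2 + y, z}; counting standard monomials gives mu = 8. Corank 1: A-series; mu = 8 gives A_8.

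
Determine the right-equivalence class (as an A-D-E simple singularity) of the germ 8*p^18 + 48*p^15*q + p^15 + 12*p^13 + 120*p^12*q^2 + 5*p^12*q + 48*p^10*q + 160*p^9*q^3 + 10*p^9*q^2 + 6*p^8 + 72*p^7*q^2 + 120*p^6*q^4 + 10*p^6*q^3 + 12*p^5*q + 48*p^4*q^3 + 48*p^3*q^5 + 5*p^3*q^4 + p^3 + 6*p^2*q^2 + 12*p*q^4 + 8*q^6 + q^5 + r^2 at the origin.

E_8

The Hessian of f at 0 has rank 1. Corank 2; j^3 = p^3 is a perfect cube, so E-series; the 5-jet and mu = 8 give E_8.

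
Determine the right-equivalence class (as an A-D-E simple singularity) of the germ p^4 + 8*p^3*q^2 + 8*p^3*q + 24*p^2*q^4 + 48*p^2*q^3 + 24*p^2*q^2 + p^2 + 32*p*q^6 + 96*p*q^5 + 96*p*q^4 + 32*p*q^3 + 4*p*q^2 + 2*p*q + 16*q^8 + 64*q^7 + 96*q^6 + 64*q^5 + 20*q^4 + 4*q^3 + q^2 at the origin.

A3

The Hessian of f at 0 has rank 1. Corank 1: A-series; mu = 3 gives A_3.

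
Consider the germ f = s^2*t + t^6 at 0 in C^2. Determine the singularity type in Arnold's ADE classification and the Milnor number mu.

The Hessian of f at 0 has rank 0. Corank 2; j^3 = s^2*t has shape L^2 M (L != M), so D-series; mu = 7 gives D_7.

Type D_{7}, Milnor number mu = 7.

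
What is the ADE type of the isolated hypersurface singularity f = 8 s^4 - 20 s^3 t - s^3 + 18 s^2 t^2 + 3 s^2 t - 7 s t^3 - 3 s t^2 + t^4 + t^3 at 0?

E_{7}

The Hessian of f at 0 has rank 0. Corank 2; j^3 = -(s - t)^3 is a perfect cube, so E-series; the 4-jet and mu = 7 give E_7.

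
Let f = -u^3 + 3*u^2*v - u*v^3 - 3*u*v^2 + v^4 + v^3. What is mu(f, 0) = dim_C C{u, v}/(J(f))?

7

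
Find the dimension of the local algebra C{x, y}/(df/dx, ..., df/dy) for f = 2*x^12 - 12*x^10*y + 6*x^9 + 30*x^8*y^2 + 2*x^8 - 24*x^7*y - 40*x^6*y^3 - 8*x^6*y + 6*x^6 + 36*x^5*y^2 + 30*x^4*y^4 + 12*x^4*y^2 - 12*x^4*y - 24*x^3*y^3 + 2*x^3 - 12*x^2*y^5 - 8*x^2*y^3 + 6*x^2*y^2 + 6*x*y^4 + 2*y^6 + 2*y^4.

6

The Hessian of f at 0 has rank 0. Corank 2; j^3 = 2*x^3 is a perfect cube, so E-series; the 4-jet and mu = 6 give E_6.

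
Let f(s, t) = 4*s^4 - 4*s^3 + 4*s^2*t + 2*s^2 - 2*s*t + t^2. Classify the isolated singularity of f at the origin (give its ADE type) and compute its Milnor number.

The Hessian of f at 0 is [[4, -2], [-2, 2]] with rank 2, so corank 0. A Groebner basis of the Jacobian ideal J(f) in C{s,t} is {s, t}; counting standard monomials gives mu = 1. Corank 0: nondegenerate Morse point, so A_1.

Type A_1, Milnor number mu = 1.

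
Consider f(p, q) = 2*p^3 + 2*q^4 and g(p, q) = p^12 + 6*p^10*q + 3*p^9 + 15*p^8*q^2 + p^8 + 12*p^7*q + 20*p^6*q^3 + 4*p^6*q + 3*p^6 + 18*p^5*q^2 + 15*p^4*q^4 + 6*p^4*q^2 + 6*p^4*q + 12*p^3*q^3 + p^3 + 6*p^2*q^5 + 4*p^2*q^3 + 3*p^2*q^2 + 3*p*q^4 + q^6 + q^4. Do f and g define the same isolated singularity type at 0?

The Hessian of f at 0 has rank 0. Corank 2; j^3 = 2*p^3 is a perfect cube, so E-series; the 4-jet and mu = 6 give E_6. The Hessian of g at 0 has rank 0. Corank 2; j^3 = p^3 is a perfect cube, so E-series; the 4-jet and mu = 6 give E_6. Both have type E_6, hence right-equivalent.

Yes.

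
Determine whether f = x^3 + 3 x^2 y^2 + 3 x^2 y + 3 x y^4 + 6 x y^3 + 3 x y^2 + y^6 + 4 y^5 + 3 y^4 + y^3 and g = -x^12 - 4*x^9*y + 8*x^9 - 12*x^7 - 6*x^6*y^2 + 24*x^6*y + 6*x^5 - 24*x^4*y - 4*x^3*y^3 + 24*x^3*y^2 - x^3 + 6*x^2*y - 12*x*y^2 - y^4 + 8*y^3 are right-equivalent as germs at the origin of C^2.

No.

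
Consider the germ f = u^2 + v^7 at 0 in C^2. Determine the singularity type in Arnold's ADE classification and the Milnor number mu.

Type A_{6}, Milnor number mu = 6.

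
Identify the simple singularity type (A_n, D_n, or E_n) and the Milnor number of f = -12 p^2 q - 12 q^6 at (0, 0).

Type D_7, Milnor number mu = 7.

The Hessian of f at 0 has rank 0. Corank 2; j^3 = -12*p^2*q has shape L^2 M (L != M), so D-series; mu = 7 gives D_7.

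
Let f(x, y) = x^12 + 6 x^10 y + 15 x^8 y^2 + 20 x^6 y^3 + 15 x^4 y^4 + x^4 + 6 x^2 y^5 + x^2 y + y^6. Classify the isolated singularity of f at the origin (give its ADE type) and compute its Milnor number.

The Hessian of f at 0 is [[0, 0], [0, 0]] with rank 0, so corank 2. A Groebner basis of the Jacobian ideal J(f) in C{x,y} is {x^2/6 + y^5, x^3, x*y}; counting standard monomials gives mu = 7. Corank 2; j^3 = x^2*y has shape L^2 M (L != M), so D-series; mu = 7 gives D_7.

Type D_{7}, Milnor number mu = 7.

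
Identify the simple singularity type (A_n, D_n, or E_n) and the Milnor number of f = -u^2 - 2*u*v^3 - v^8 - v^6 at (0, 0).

The Hessian of f at 0 has rank 1. Corank 1: A-series; mu = 7 gives A_7.

Type A7, Milnor number mu = 7.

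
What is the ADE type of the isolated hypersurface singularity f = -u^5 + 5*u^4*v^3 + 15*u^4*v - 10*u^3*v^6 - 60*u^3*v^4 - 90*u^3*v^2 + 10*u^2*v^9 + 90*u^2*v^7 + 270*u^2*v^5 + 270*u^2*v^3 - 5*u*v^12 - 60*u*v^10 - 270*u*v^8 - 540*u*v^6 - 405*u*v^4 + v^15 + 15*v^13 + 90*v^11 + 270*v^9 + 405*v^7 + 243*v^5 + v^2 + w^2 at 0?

The Hessian of f at 0 has rank 2. Corank 1: A-series; mu = 4 gives A_4.

A4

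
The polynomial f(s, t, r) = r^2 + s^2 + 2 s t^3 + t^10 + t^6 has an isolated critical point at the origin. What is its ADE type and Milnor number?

Type A9, Milnor number mu = 9.

The Hessian of f at 0 is [[2, 0, 0], [0, 0, 0], [0, 0, 2]] with rank 2, so corank 1. A Groebner basis of the Jacobian ideal J(f) in C{s,t,r} is {s^3, s + t^3, r}; counting standard monomials gives mu = 9. Corank 1: A-series; mu = 9 gives A_9.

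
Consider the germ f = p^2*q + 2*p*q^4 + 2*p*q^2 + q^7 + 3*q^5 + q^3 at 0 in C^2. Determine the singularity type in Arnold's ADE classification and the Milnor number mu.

Type D6, Milnor number mu = 6.

The Hessian of f at 0 is [[0, 0], [0, 0]] with rank 0, so corank 2. A Groebner basis of the Jacobian ideal J(f) in C{p,q} is {p*q + q^4 + q^2, p*q^2 + q^3, p^2 - 3*p*q - 4*q^2}; counting standard monomials gives mu = 6. Corank 2; j^3 = q*(p + q)^2 has shape L^2 M (L != M), so D-series; mu = 6 gives D_6.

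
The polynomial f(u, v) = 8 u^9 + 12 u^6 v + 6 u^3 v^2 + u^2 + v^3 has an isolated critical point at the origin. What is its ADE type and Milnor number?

Type A2, Milnor number mu = 2.

The Hessian of f at 0 has rank 1. Corank 1: A-series; mu = 2 gives A_2.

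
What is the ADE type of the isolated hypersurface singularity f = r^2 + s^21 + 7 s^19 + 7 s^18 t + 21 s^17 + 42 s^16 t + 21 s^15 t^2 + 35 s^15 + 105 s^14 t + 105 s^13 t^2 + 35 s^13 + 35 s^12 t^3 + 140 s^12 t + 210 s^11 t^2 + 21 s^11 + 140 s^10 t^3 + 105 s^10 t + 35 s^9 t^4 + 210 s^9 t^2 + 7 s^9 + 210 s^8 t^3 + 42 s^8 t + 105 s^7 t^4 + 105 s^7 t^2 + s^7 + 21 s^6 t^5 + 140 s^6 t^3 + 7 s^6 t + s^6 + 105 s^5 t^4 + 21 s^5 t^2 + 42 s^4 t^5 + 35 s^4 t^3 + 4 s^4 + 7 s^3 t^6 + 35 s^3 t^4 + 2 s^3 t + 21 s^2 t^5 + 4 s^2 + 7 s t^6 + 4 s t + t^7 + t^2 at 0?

A6

The Hessian of f at 0 is [[8, 4, 0], [4, 2, 0], [0, 0, 2]] with rank 2, so corank 1. A Groebner basis of the Jacobian ideal J(f) in C{s,t,r} is {-16*s*t + t^4 - 8*t^2, s*t^2 + 8*s/3 + t^3/3 + 4*t/3, s^2 + s*t + t^2/4, r}; counting standard monomials gives mu = 6. Corank 1: A-series; mu = 6 gives A_6.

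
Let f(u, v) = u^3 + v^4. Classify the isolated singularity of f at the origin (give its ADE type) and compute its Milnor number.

Type E6, Milnor number mu = 6.

The Hessian of f at 0 has rank 0. Corank 2; j^3 = u^3 is a perfect cube, so E-series; the 4-jet and mu = 6 give E_6.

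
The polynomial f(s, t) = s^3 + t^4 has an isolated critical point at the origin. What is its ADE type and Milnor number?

Type E_6, Milnor number mu = 6.

The Hessian of f at 0 has rank 0. Corank 2; j^3 = s^3 is a perfect cube, so E-series; the 4-jet and mu = 6 give E_6.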